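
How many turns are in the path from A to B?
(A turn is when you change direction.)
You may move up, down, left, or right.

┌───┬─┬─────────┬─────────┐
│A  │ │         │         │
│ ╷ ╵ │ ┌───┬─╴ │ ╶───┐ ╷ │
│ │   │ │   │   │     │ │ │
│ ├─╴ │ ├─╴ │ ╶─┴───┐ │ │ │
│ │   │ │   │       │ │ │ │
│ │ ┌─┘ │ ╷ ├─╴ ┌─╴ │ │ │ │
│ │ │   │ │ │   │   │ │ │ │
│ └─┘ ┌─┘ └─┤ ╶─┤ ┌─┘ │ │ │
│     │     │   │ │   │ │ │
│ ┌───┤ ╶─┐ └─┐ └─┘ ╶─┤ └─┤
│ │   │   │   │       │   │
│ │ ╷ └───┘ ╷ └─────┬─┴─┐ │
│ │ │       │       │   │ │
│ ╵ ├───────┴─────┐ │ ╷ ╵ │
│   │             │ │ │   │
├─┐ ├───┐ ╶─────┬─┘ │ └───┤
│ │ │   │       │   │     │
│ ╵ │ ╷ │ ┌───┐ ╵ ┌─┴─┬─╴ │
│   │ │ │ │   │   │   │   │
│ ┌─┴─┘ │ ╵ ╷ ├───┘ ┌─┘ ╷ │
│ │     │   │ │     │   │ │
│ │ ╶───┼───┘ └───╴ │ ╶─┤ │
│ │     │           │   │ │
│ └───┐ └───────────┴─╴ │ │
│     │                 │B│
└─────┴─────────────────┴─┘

Directions: down, down, down, down, right, right, up, right, up, up, up, right, right, right, right, down, left, down, right, down, left, down, right, down, right, right, up, right, up, up, up, left, left, up, right, right, right, down, down, down, down, down, right, down, down, left, up, left, down, down, right, right, down, down, down, down
Number of turns: 30

Solution:

┌───┬─┬─────────┬─────────┐
│A  │ │↱ → → → ↓│↱ → → ↓  │
│ ╷ ╵ │ ┌───┬─╴ │ ╶───┐ ╷ │
│↓│   │↑│   │↓ ↲│↑ ← ↰│↓│ │
│ ├─╴ │ ├─╴ │ ╶─┴───┐ │ │ │
│↓│   │↑│   │↳ ↓    │↑│↓│ │
│ │ ┌─┘ │ ╷ ├─╴ ┌─╴ │ │ │ │
│↓│ │↱ ↑│ │ │↓ ↲│   │↑│↓│ │
│ └─┘ ┌─┘ └─┤ ╶─┤ ┌─┘ │ │ │
│↳ → ↑│     │↳ ↓│ │↱ ↑│↓│ │
│ ┌───┤ ╶─┐ └─┐ └─┘ ╶─┤ └─┤
│ │   │   │   │↳ → ↑  │↳ ↓│
│ │ ╷ └───┘ ╷ └─────┬─┴─┐ │
│ │ │       │       │↓ ↰│↓│
│ ╵ ├───────┴─────┐ │ ╷ ╵ │
│   │             │ │↓│↑ ↲│
├─┐ ├───┐ ╶─────┬─┘ │ └───┤
│ │ │   │       │   │↳ → ↓│
│ ╵ │ ╷ │ ┌───┐ ╵ ┌─┴─┬─╴ │
│   │ │ │ │   │   │   │  ↓│
│ ┌─┴─┘ │ ╵ ╷ ├───┘ ┌─┘ ╷ │
│ │     │   │ │     │   │↓│
│ │ ╶───┼───┘ └───╴ │ ╶─┤ │
│ │     │           │   │↓│
│ └───┐ └───────────┴─╴ │ │
│     │                 │B│
└─────┴─────────────────┴─┘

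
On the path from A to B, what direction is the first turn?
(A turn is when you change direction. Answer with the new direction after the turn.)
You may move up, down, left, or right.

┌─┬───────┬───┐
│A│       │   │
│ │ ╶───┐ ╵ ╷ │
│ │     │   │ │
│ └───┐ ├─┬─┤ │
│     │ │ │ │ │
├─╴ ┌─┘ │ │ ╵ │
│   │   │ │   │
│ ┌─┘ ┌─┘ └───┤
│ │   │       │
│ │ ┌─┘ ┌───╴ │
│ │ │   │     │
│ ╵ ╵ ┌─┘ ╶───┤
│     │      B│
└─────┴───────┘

Directions: down, down, right, down, left, down, down, down, right, right, up, right, up, right, right, right, down, left, left, down, right, right
First turn direction: right

Solution:

┌─┬───────┬───┐
│A│       │   │
│ │ ╶───┐ ╵ ╷ │
│↓│     │   │ │
│ └───┐ ├─┬─┤ │
│↳ ↓  │ │ │ │ │
├─╴ ┌─┘ │ │ ╵ │
│↓ ↲│   │ │   │
│ ┌─┘ ┌─┘ └───┤
│↓│   │↱ → → ↓│
│ │ ┌─┘ ┌───╴ │
│↓│ │↱ ↑│↓ ← ↲│
│ ╵ ╵ ┌─┘ ╶───┤
│↳ → ↑│  ↳ → B│
└─────┴───────┘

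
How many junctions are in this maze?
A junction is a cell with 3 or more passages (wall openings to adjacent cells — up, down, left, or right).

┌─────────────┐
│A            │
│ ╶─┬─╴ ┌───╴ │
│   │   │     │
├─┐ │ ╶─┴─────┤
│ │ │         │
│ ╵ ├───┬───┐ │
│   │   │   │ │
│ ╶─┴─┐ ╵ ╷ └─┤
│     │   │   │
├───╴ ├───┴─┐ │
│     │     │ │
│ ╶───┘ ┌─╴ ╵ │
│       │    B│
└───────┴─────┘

Checking each cell for number of passages:

Junctions found (3+ passages):
  (0, 3): 3 passages
  (3, 0): 3 passages
  (6, 5): 3 passages
Total junctions: 3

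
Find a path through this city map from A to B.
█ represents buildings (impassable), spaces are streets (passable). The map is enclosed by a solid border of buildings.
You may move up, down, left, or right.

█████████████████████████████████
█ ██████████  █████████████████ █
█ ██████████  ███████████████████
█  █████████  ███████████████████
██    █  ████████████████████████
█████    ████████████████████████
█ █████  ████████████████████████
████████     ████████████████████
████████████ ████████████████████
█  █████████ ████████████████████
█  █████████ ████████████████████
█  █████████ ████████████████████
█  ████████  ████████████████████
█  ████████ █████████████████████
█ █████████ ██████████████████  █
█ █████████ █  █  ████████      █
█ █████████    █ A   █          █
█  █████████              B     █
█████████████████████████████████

Finding the shortest path from A to B:
Movement: cardinal only
Path length: 10 steps
Directions: down → right → right → right → right → right → right → right → right → right

Solution:

█████████████████████████████████
█ ██████████  █████████████████ █
█ ██████████  ███████████████████
█  █████████  ███████████████████
██    █  ████████████████████████
█████    ████████████████████████
█ █████  ████████████████████████
████████     ████████████████████
████████████ ████████████████████
█  █████████ ████████████████████
█  █████████ ████████████████████
█  █████████ ████████████████████
█  ████████  ████████████████████
█  ████████ █████████████████████
█ █████████ ██████████████████  █
█ █████████ █  █  ████████      █
█ █████████    █ A   █          █
█  █████████     ↳→→→→→→→→B     █
█████████████████████████████████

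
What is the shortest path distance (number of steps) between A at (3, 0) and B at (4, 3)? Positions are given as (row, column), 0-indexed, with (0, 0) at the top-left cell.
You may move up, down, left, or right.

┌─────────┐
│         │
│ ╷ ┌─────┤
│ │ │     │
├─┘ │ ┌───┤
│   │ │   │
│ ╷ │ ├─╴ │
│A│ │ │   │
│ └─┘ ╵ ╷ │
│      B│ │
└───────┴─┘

Finding path from (3, 0) to (4, 3):
Path: (3,0) → (4,0) → (4,1) → (4,2) → (4,3)
Distance: 4 steps

Solution:

┌─────────┐
│         │
│ ╷ ┌─────┤
│ │ │     │
├─┘ │ ┌───┤
│   │ │   │
│ ╷ │ ├─╴ │
│A│ │ │   │
│ └─┘ ╵ ╷ │
│↳ → → B│ │
└───────┴─┘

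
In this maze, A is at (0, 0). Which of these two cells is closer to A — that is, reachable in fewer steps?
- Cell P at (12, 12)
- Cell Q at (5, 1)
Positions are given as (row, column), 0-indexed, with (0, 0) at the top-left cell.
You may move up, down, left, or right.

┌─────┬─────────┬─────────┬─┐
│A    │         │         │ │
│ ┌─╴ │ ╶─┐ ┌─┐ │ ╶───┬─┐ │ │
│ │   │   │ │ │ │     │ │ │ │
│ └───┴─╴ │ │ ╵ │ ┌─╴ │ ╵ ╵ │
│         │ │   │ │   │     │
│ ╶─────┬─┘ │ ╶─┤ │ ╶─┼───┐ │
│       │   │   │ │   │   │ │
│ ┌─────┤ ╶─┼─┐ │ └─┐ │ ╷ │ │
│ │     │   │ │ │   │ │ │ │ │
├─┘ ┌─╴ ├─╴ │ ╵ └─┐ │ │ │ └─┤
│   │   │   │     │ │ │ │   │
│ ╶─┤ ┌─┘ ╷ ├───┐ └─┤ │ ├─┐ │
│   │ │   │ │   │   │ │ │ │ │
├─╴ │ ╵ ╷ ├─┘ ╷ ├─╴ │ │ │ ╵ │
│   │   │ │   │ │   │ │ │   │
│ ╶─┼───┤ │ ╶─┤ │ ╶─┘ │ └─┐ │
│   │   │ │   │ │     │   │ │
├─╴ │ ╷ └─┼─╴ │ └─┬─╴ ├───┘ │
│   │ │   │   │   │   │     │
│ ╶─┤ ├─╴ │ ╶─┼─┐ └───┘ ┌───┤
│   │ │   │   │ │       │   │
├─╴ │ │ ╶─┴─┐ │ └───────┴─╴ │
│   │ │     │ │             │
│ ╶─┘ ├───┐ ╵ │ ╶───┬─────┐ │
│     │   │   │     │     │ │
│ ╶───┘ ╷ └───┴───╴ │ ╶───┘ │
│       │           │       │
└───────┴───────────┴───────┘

Shortest path A → P at (12, 12): 74 steps
Shortest path A → Q at (5, 1): 30 steps

Q is closer (30 steps vs 74 steps).

Path to P:

┌─────┬─────────┬─────────┬─┐
│A    │↱ → ↓    │         │ │
│ ┌─╴ │ ╶─┐ ┌─┐ │ ╶───┬─┐ │ │
│↓│   │↑ ↰│↓│ │ │     │ │ │ │
│ └───┴─╴ │ │ ╵ │ ┌─╴ │ ╵ ╵ │
│↳ → → → ↑│↓│   │ │   │     │
│ ╶─────┬─┘ │ ╶─┤ │ ╶─┼───┐ │
│       │↓ ↲│   │ │   │   │ │
│ ┌─────┤ ╶─┼─┐ │ └─┐ │ ╷ │ │
│ │↓ ← ↰│↳ ↓│ │ │   │ │ │ │ │
├─┘ ┌─╴ ├─╴ │ ╵ └─┐ │ │ │ └─┤
│↓ ↲│↱ ↑│↓ ↲│     │ │ │ │   │
│ ╶─┤ ┌─┘ ╷ ├───┐ └─┤ │ ├─┐ │
│↳ ↓│↑│↓ ↲│ │   │   │ │ │ │ │
├─╴ │ ╵ ╷ ├─┘ ╷ ├─╴ │ │ │ ╵ │
│↓ ↲│↑ ↲│ │   │ │   │ │ │   │
│ ╶─┼───┤ │ ╶─┤ │ ╶─┘ │ └─┐ │
│↳ ↓│   │ │   │ │     │   │ │
├─╴ │ ╷ └─┼─╴ │ └─┬─╴ ├───┘ │
│↓ ↲│ │   │   │   │   │     │
│ ╶─┤ ├─╴ │ ╶─┼─┐ └───┘ ┌───┤
│↳ ↓│ │   │   │ │       │   │
├─╴ │ │ ╶─┴─┐ │ └───────┴─╴ │
│↓ ↲│ │     │ │↱ → → → → → ↓│
│ ╶─┘ ├───┐ ╵ │ ╶───┬─────┐ │
│↓    │↱ ↓│   │↑ ← ↰│↱ → P│↓│
│ ╶───┘ ╷ └───┴───╴ │ ╶───┘ │
│↳ → → ↑│↳ → → → → ↑│↑ ← ← ↲│
└───────┴───────────┴───────┘

Path to Q:

┌─────┬─────────┬─────────┬─┐
│A    │↱ → ↓    │         │ │
│ ┌─╴ │ ╶─┐ ┌─┐ │ ╶───┬─┐ │ │
│↓│   │↑ ↰│↓│ │ │     │ │ │ │
│ └───┴─╴ │ │ ╵ │ ┌─╴ │ ╵ ╵ │
│↳ → → → ↑│↓│   │ │   │     │
│ ╶─────┬─┘ │ ╶─┤ │ ╶─┼───┐ │
│       │↓ ↲│   │ │   │   │ │
│ ┌─────┤ ╶─┼─┐ │ └─┐ │ ╷ │ │
│ │↓ ← ↰│↳ ↓│ │ │   │ │ │ │ │
├─┘ ┌─╴ ├─╴ │ ╵ └─┐ │ │ │ └─┤
│  Q│↱ ↑│↓ ↲│     │ │ │ │   │
│ ╶─┤ ┌─┘ ╷ ├───┐ └─┤ │ ├─┐ │
│   │↑│↓ ↲│ │   │   │ │ │ │ │
├─╴ │ ╵ ╷ ├─┘ ╷ ├─╴ │ │ │ ╵ │
│   │↑ ↲│ │   │ │   │ │ │   │
│ ╶─┼───┤ │ ╶─┤ │ ╶─┘ │ └─┐ │
│   │   │ │   │ │     │   │ │
├─╴ │ ╷ └─┼─╴ │ └─┬─╴ ├───┘ │
│   │ │   │   │   │   │     │
│ ╶─┤ ├─╴ │ ╶─┼─┐ └───┘ ┌───┤
│   │ │   │   │ │       │   │
├─╴ │ │ ╶─┴─┐ │ └───────┴─╴ │
│   │ │     │ │             │
│ ╶─┘ ├───┐ ╵ │ ╶───┬─────┐ │
│     │   │   │     │     │ │
│ ╶───┘ ╷ └───┴───╴ │ ╶───┘ │
│       │           │       │
└───────┴───────────┴───────┘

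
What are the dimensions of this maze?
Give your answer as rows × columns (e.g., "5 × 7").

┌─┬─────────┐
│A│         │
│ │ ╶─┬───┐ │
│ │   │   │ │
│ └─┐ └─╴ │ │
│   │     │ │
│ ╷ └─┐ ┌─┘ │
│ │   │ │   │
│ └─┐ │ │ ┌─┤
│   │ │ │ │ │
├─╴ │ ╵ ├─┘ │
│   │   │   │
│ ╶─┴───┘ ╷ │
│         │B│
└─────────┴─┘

Counting the maze dimensions:
Rows (vertical): 7
Columns (horizontal): 6
Dimensions: 7 × 6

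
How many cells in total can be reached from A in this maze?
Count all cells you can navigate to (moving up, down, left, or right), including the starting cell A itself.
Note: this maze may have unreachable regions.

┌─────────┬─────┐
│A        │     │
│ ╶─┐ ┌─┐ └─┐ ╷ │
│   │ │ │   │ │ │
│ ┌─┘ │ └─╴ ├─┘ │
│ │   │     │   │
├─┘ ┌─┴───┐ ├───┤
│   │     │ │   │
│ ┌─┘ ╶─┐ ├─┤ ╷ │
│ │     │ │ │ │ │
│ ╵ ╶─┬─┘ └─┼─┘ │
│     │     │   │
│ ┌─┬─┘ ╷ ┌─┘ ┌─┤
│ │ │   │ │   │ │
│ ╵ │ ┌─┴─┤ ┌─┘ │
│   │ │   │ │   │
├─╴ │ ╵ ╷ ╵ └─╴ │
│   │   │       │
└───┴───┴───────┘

Using BFS/flood-fill to find all reachable cells from A:
Maze size: 9 × 8 = 72 total cells
8 cell(s) are walled off and cannot be reached from A.
Reachable cells: 64

Reachable region (· marks reachable cells):

┌─────────┬─────┐
│A · · · ·│     │
│ ╶─┐ ┌─┐ └─┐ ╷ │
│· ·│·│·│· ·│ │ │
│ ┌─┘ │ └─╴ ├─┘ │
│·│· ·│· · ·│   │
├─┘ ┌─┴───┐ ├───┤
│· ·│· · ·│·│· ·│
│ ┌─┘ ╶─┐ ├─┤ ╷ │
│·│· · ·│·│ │·│·│
│ ╵ ╶─┬─┘ └─┼─┘ │
│· · ·│· · ·│· ·│
│ ┌─┬─┘ ╷ ┌─┘ ┌─┤
│·│·│· ·│·│· ·│·│
│ ╵ │ ┌─┴─┤ ┌─┘ │
│· ·│·│· ·│·│· ·│
├─╴ │ ╵ ╷ ╵ └─╴ │
│· ·│· ·│· · · ·│
└───┴───┴───────┘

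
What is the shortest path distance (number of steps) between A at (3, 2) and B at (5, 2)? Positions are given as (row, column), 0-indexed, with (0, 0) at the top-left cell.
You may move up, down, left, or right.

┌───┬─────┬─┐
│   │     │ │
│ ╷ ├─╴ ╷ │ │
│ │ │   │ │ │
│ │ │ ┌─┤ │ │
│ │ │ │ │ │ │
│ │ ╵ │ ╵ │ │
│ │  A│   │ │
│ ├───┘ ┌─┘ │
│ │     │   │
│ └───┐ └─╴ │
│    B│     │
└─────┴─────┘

Finding path from (3, 2) to (5, 2):
Path: (3,2) → (3,1) → (2,1) → (1,1) → (0,1) → (0,0) → (1,0) → (2,0) → (3,0) → (4,0) → (5,0) → (5,1) → (5,2)
Distance: 12 steps

Solution:

┌───┬─────┬─┐
│↓ ↰│     │ │
│ ╷ ├─╴ ╷ │ │
│↓│↑│   │ │ │
│ │ │ ┌─┤ │ │
│↓│↑│ │ │ │ │
│ │ ╵ │ ╵ │ │
│↓│↑ A│   │ │
│ ├───┘ ┌─┘ │
│↓│     │   │
│ └───┐ └─╴ │
│↳ → B│     │
└─────┴─────┘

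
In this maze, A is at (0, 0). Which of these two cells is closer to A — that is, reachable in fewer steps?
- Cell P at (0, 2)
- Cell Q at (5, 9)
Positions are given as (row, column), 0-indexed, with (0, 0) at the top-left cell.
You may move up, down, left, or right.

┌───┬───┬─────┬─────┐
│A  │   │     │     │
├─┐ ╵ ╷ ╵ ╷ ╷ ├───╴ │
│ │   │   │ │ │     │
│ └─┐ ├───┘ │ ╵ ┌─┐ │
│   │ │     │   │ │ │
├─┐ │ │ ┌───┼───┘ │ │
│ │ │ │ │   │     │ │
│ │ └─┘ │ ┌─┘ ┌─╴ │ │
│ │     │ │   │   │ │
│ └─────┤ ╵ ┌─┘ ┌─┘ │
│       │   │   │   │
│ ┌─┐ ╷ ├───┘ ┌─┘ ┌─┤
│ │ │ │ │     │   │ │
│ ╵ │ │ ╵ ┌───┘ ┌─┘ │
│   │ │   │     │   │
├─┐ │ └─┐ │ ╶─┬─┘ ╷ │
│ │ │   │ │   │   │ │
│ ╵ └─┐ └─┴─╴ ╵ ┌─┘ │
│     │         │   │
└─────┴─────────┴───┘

Shortest path A → P at (0, 2): 4 steps
Shortest path A → Q at (5, 9): 20 steps

P is closer (4 steps vs 20 steps).

Path to P:

┌───┬───┬─────┬─────┐
│A ↓│P  │     │     │
├─┐ ╵ ╷ ╵ ╷ ╷ ├───╴ │
│ │↳ ↑│   │ │ │     │
│ └─┐ ├───┘ │ ╵ ┌─┐ │
│   │ │     │   │ │ │
├─┐ │ │ ┌───┼───┘ │ │
│ │ │ │ │   │     │ │
│ │ └─┘ │ ┌─┘ ┌─╴ │ │
│ │     │ │   │   │ │
│ └─────┤ ╵ ┌─┘ ┌─┘ │
│       │   │   │   │
│ ┌─┐ ╷ ├───┘ ┌─┘ ┌─┤
│ │ │ │ │     │   │ │
│ ╵ │ │ ╵ ┌───┘ ┌─┘ │
│   │ │   │     │   │
├─┐ │ └─┐ │ ╶─┬─┘ ╷ │
│ │ │   │ │   │   │ │
│ ╵ └─┐ └─┴─╴ ╵ ┌─┘ │
│     │         │   │
└─────┴─────────┴───┘

Path to Q:

┌───┬───┬─────┬─────┐
│A ↓│↱ ↓│↱ → ↓│     │
├─┐ ╵ ╷ ╵ ╷ ╷ ├───╴ │
│ │↳ ↑│↳ ↑│ │↓│↱ → ↓│
│ └─┐ ├───┘ │ ╵ ┌─┐ │
│   │ │     │↳ ↑│ │↓│
├─┐ │ │ ┌───┼───┘ │ │
│ │ │ │ │   │     │↓│
│ │ └─┘ │ ┌─┘ ┌─╴ │ │
│ │     │ │   │   │↓│
│ └─────┤ ╵ ┌─┘ ┌─┘ │
│       │   │   │  Q│
│ ┌─┐ ╷ ├───┘ ┌─┘ ┌─┤
│ │ │ │ │     │   │ │
│ ╵ │ │ ╵ ┌───┘ ┌─┘ │
│   │ │   │     │   │
├─┐ │ └─┐ │ ╶─┬─┘ ╷ │
│ │ │   │ │   │   │ │
│ ╵ └─┐ └─┴─╴ ╵ ┌─┘ │
│     │         │   │
└─────┴─────────┴───┘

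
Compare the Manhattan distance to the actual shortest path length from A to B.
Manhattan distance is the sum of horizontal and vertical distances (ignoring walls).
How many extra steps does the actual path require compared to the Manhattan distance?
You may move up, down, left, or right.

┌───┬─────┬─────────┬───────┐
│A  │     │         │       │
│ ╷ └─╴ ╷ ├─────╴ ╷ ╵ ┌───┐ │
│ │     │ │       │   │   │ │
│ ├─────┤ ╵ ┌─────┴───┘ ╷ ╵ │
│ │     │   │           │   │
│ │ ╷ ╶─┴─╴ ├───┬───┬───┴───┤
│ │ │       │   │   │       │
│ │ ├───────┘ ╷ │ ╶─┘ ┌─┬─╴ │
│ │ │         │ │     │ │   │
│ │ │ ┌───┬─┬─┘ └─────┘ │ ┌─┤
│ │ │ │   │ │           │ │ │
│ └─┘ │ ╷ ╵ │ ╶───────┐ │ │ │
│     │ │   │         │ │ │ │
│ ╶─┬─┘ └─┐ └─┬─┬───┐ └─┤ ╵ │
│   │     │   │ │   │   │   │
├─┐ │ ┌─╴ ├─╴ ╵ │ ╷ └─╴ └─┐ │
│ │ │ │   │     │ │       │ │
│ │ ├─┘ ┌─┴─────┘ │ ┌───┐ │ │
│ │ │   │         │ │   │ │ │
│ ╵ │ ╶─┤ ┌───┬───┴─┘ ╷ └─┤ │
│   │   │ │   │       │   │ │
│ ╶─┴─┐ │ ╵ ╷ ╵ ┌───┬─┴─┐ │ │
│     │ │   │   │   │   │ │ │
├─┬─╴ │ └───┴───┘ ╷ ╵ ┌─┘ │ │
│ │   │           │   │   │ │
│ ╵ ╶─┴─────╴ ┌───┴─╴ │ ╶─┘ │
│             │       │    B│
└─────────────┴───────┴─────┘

Manhattan distance: |13 - 0| + |13 - 0| = 26
Actual path length: 58
Extra steps: 58 - 26 = 32

Solution:

┌───┬─────┬─────────┬───────┐
│A  │     │         │       │
│ ╷ └─╴ ╷ ├─────╴ ╷ ╵ ┌───┐ │
│↓│     │ │       │   │   │ │
│ ├─────┤ ╵ ┌─────┴───┘ ╷ ╵ │
│↓│     │   │           │   │
│ │ ╷ ╶─┴─╴ ├───┬───┬───┴───┤
│↓│ │       │↱ ↓│   │       │
│ │ ├───────┘ ╷ │ ╶─┘ ┌─┬─╴ │
│↓│ │↱ → → → ↑│↓│     │ │   │
│ │ │ ┌───┬─┬─┘ └─────┘ │ ┌─┤
│↓│ │↑│   │ │↓ ↲        │ │ │
│ └─┘ │ ╷ ╵ │ ╶───────┐ │ │ │
│↳ → ↑│ │   │↳ → → → ↓│ │ │ │
│ ╶─┬─┘ └─┐ └─┬─┬───┐ └─┤ ╵ │
│   │     │   │ │↓ ↰│↳ ↓│   │
├─┐ │ ┌─╴ ├─╴ ╵ │ ╷ └─╴ └─┐ │
│ │ │ │   │     │↓│↑ ← ↲  │ │
│ │ ├─┘ ┌─┴─────┘ │ ┌───┐ │ │
│ │ │   │↓ ← ← ← ↲│ │↱ ↓│ │ │
│ ╵ │ ╶─┤ ┌───┬───┴─┘ ╷ └─┤ │
│   │   │↓│↱ ↓│↱ → → ↑│↳ ↓│ │
│ ╶─┴─┐ │ ╵ ╷ ╵ ┌───┬─┴─┐ │ │
│     │ │↳ ↑│↳ ↑│   │   │↓│ │
├─┬─╴ │ └───┴───┘ ╷ ╵ ┌─┘ │ │
│ │   │           │   │↓ ↲│ │
│ ╵ ╶─┴─────╴ ┌───┴─╴ │ ╶─┘ │
│             │       │↳ → B│
└─────────────┴───────┴─────┘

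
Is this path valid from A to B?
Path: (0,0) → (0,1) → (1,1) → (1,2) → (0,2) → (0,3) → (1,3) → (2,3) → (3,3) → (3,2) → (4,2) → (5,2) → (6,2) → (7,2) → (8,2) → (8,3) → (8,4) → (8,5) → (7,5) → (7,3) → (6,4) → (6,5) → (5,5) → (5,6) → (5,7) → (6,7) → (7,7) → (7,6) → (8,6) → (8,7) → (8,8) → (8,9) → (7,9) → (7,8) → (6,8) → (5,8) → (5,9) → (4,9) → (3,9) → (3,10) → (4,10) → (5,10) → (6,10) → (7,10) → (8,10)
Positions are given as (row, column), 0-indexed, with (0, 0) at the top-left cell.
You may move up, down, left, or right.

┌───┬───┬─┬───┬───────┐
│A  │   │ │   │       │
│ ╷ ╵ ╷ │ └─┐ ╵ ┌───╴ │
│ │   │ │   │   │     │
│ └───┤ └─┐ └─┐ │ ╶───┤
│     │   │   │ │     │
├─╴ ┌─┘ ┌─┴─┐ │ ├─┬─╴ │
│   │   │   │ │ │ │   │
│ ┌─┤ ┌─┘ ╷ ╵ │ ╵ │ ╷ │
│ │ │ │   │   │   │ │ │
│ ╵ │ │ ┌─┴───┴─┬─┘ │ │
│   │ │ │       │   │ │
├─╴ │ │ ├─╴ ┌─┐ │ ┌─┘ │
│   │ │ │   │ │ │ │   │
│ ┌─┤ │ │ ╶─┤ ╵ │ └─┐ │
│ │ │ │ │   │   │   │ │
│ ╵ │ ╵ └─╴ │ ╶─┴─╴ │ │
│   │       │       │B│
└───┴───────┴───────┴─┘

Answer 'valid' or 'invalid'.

Checking path validity:
Result: Invalid move at step 19: cannot move from (7, 5) to (7, 3).

invalid

Correct solution:

┌───┬───┬─┬───┬───────┐
│A ↓│↱ ↓│ │   │       │
│ ╷ ╵ ╷ │ └─┐ ╵ ┌───╴ │
│ │↳ ↑│↓│   │   │     │
│ └───┤ └─┐ └─┐ │ ╶───┤
│     │↓  │   │ │     │
├─╴ ┌─┘ ┌─┴─┐ │ ├─┬─╴ │
│   │↓ ↲│   │ │ │ │↱ ↓│
│ ┌─┤ ┌─┘ ╷ ╵ │ ╵ │ ╷ │
│ │ │↓│   │   │   │↑│↓│
│ ╵ │ │ ┌─┴───┴─┬─┘ │ │
│   │↓│ │  ↱ → ↓│↱ ↑│↓│
├─╴ │ │ ├─╴ ┌─┐ │ ┌─┘ │
│   │↓│ │↱ ↑│ │↓│↑│  ↓│
│ ┌─┤ │ │ ╶─┤ ╵ │ └─┐ │
│ │ │↓│ │↑ ↰│↓ ↲│↑ ↰│↓│
│ ╵ │ ╵ └─╴ │ ╶─┴─╴ │ │
│   │↳ → → ↑│↳ → → ↑│B│
└───┴───────┴───────┴─┘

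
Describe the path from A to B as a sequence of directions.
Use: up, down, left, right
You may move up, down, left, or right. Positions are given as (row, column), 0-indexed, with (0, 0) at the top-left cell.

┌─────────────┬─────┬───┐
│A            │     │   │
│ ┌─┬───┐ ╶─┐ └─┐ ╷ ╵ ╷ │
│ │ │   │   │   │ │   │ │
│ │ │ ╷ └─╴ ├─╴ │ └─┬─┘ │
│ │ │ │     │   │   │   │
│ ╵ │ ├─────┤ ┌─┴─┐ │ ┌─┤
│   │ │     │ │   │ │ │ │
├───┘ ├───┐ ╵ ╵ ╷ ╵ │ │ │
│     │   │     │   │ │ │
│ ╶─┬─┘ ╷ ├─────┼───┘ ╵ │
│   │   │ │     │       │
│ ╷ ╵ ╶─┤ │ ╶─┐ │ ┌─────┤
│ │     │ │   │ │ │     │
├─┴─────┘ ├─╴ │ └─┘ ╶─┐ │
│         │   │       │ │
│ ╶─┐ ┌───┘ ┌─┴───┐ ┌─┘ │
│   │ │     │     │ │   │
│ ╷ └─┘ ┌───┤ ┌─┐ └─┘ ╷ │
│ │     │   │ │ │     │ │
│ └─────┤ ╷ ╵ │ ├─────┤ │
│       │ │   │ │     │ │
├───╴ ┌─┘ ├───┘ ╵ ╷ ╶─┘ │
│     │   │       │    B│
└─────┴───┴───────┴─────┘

Finding the path and converting it to directions:
Path through cells: (0,0) → (0,1) → (0,2) → (0,3) → (0,4) → (1,4) → (1,5) → (2,5) → (2,4) → (2,3) → (1,3) → (1,2) → (2,2) → (3,2) → (4,2) → (4,1) → (4,0) → (5,0) → (5,1) → (6,1) → (6,2) → (5,2) → (5,3) → (4,3) → (4,4) → (5,4) → (6,4) → (7,4) → (7,3) → (7,2) → (7,1) → (7,0) → (8,0) → (8,1) → (9,1) → (9,2) → (9,3) → (8,3) → (8,4) → (8,5) → (7,5) → (7,6) → (6,6) → (6,5) → (5,5) → (5,6) → (5,7) → (6,7) → (7,7) → (7,8) → (7,9) → (6,9) → (6,10) → (6,11) → (7,11) → (8,11) → (9,11) → (10,11) → (11,11)
Directions: right, right, right, right, down, right, down, left, left, up, left, down, down, down, left, left, down, right, down, right, up, right, up, right, down, down, down, left, left, left, left, down, right, down, right, right, up, right, right, up, right, up, left, up, right, right, down, down, right, right, up, right, right, down, down, down, down, down

Solution:

┌─────────────┬─────┬───┐
│A → → → ↓    │     │   │
│ ┌─┬───┐ ╶─┐ └─┐ ╷ ╵ ╷ │
│ │ │↓ ↰│↳ ↓│   │ │   │ │
│ │ │ ╷ └─╴ ├─╴ │ └─┬─┘ │
│ │ │↓│↑ ← ↲│   │   │   │
│ ╵ │ ├─────┤ ┌─┴─┐ │ ┌─┤
│   │↓│     │ │   │ │ │ │
├───┘ ├───┐ ╵ ╵ ╷ ╵ │ │ │
│↓ ← ↲│↱ ↓│     │   │ │ │
│ ╶─┬─┘ ╷ ├─────┼───┘ ╵ │
│↳ ↓│↱ ↑│↓│↱ → ↓│       │
│ ╷ ╵ ╶─┤ │ ╶─┐ │ ┌─────┤
│ │↳ ↑  │↓│↑ ↰│↓│ │↱ → ↓│
├─┴─────┘ ├─╴ │ └─┘ ╶─┐ │
│↓ ← ← ← ↲│↱ ↑│↳ → ↑  │↓│
│ ╶─┐ ┌───┘ ┌─┴───┐ ┌─┘ │
│↳ ↓│ │↱ → ↑│     │ │  ↓│
│ ╷ └─┘ ┌───┤ ┌─┐ └─┘ ╷ │
│ │↳ → ↑│   │ │ │     │↓│
│ └─────┤ ╷ ╵ │ ├─────┤ │
│       │ │   │ │     │↓│
├───╴ ┌─┘ ├───┘ ╵ ╷ ╶─┘ │
│     │   │       │    B│
└─────┴───┴───────┴─────┘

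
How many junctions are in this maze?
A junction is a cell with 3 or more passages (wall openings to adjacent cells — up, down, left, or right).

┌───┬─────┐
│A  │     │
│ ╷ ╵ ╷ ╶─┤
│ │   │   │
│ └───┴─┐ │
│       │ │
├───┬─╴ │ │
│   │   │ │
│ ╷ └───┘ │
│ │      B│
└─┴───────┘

Checking each cell for number of passages:

Junctions found (3+ passages):
  (0, 3): 3 passages
Total junctions: 1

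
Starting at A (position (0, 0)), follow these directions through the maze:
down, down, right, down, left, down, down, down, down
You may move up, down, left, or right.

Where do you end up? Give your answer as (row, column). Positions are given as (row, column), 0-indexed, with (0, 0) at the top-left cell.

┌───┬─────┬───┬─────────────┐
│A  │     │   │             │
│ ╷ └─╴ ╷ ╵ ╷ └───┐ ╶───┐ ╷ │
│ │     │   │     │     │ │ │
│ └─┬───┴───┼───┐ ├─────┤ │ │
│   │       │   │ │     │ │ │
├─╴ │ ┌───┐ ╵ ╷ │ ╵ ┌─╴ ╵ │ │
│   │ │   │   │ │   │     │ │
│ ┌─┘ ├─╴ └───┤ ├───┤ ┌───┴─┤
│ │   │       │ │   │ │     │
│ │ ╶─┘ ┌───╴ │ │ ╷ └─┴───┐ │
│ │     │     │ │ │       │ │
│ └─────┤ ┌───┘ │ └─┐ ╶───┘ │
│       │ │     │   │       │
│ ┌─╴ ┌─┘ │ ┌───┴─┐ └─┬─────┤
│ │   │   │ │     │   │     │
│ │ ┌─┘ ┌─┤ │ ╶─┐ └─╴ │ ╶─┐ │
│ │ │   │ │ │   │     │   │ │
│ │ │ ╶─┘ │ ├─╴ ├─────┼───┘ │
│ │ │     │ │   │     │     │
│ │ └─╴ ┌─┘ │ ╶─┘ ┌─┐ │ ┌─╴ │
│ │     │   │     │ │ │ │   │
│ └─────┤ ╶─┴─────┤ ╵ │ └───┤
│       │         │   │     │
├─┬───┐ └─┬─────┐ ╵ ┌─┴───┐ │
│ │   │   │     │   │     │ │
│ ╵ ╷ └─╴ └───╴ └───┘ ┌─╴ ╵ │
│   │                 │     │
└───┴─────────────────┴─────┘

Following directions step by step:
Start: (0, 0)
  down: (0, 0) → (1, 0)
  down: (1, 0) → (2, 0)
  right: (2, 0) → (2, 1)
  down: (2, 1) → (3, 1)
  left: (3, 1) → (3, 0)
  down: (3, 0) → (4, 0)
  down: (4, 0) → (5, 0)
  down: (5, 0) → (6, 0)
  down: (6, 0) → (7, 0)
Final position: (7, 0)

Path taken:

┌───┬─────┬───┬─────────────┐
│A  │     │   │             │
│ ╷ └─╴ ╷ ╵ ╷ └───┐ ╶───┐ ╷ │
│↓│     │   │     │     │ │ │
│ └─┬───┴───┼───┐ ├─────┤ │ │
│↳ ↓│       │   │ │     │ │ │
├─╴ │ ┌───┐ ╵ ╷ │ ╵ ┌─╴ ╵ │ │
│↓ ↲│ │   │   │ │   │     │ │
│ ┌─┘ ├─╴ └───┤ ├───┤ ┌───┴─┤
│↓│   │       │ │   │ │     │
│ │ ╶─┘ ┌───╴ │ │ ╷ └─┴───┐ │
│↓│     │     │ │ │       │ │
│ └─────┤ ┌───┘ │ └─┐ ╶───┘ │
│↓      │ │     │   │       │
│ ┌─╴ ┌─┘ │ ┌───┴─┐ └─┬─────┤
│B│   │   │ │     │   │     │
│ │ ┌─┘ ┌─┤ │ ╶─┐ └─╴ │ ╶─┐ │
│ │ │   │ │ │   │     │   │ │
│ │ │ ╶─┘ │ ├─╴ ├─────┼───┘ │
│ │ │     │ │   │     │     │
│ │ └─╴ ┌─┘ │ ╶─┘ ┌─┐ │ ┌─╴ │
│ │     │   │     │ │ │ │   │
│ └─────┤ ╶─┴─────┤ ╵ │ └───┤
│       │         │   │     │
├─┬───┐ └─┬─────┐ ╵ ┌─┴───┐ │
│ │   │   │     │   │     │ │
│ ╵ ╷ └─╴ └───╴ └───┘ ┌─╴ ╵ │
│   │                 │     │
└───┴─────────────────┴─────┘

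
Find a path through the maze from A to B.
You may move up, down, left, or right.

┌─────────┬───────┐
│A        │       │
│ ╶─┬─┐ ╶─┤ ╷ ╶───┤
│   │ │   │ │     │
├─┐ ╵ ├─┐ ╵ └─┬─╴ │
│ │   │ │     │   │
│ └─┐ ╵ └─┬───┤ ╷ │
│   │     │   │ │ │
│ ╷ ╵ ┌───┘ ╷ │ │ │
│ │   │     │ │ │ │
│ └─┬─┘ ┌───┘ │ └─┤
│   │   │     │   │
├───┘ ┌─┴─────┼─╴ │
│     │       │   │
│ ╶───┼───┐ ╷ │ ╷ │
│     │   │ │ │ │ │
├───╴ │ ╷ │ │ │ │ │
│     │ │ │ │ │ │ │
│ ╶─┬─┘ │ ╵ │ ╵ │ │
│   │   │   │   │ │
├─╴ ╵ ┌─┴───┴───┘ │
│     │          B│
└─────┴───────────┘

Finding the shortest path through the maze:
Path length: 24 steps
Directions: right → right → right → down → right → down → right → up → up → right → down → right → right → down → left → down → down → down → right → down → down → down → down → down

Solution:

┌─────────┬───────┐
│A → → ↓  │↱ ↓    │
│ ╶─┬─┐ ╶─┤ ╷ ╶───┤
│   │ │↳ ↓│↑│↳ → ↓│
├─┐ ╵ ├─┐ ╵ └─┬─╴ │
│ │   │ │↳ ↑  │↓ ↲│
│ └─┐ ╵ └─┬───┤ ╷ │
│   │     │   │↓│ │
│ ╷ ╵ ┌───┘ ╷ │ │ │
│ │   │     │ │↓│ │
│ └─┬─┘ ┌───┘ │ └─┤
│   │   │     │↳ ↓│
├───┘ ┌─┴─────┼─╴ │
│     │       │  ↓│
│ ╶───┼───┐ ╷ │ ╷ │
│     │   │ │ │ │↓│
├───╴ │ ╷ │ │ │ │ │
│     │ │ │ │ │ │↓│
│ ╶─┬─┘ │ ╵ │ ╵ │ │
│   │   │   │   │↓│
├─╴ ╵ ┌─┴───┴───┘ │
│     │          B│
└─────┴───────────┘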